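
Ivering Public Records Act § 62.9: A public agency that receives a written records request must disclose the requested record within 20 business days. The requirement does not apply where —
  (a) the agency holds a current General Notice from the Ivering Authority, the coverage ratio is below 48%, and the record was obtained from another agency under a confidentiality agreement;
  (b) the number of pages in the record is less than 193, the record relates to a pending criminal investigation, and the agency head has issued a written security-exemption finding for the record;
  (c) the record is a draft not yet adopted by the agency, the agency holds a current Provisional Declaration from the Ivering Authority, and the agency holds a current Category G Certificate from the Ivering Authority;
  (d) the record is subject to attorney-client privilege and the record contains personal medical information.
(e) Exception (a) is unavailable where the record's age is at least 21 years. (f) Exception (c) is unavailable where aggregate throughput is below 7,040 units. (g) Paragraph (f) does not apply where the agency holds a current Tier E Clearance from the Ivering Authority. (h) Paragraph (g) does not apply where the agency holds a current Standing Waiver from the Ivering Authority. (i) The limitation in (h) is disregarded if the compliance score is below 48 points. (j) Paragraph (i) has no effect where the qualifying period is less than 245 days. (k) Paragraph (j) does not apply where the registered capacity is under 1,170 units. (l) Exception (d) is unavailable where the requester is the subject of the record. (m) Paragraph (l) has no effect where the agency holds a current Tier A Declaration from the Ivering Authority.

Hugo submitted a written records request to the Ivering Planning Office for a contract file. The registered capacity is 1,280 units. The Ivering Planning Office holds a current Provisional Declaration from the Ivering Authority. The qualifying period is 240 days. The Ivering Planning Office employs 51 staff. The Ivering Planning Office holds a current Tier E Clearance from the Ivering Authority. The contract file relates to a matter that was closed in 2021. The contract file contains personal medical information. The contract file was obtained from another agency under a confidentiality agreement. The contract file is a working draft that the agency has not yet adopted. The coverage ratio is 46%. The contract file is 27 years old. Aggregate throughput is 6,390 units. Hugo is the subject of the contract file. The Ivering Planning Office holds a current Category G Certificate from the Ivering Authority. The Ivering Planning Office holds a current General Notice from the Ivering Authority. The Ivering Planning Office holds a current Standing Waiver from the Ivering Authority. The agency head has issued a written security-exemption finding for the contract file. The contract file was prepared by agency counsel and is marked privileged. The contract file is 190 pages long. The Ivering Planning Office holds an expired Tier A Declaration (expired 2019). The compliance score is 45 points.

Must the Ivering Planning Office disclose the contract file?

Exception (a)'s conditions are all satisfied: a current General Notice is held; the coverage ratio is 46%, below the 48% limit; the contract file was obtained under a confidentiality agreement. Turning to paragraph (e): (e) is triggered — the record's age is 27 years, meeting the 21 years threshold. Exception (a) does not apply.
Exception (b) requires that the record relates to a pending criminal investigation; but the contract file relates to a closed matter, so (b) is unavailable.
Exception (c): the contract file is an unadopted draft; a current Provisional Declaration is held; a current Category G Certificate is held — every condition holds. But applying paragraphs (f)–(k): (f) is triggered — aggregate throughput is 6,390 units, below the 7,040 units limit. (g) would limit (f) — a current Tier E Clearance is held — but (h) sets (g) aside: (h) is triggered — a current Standing Waiver is held. (i) would limit (h) — the compliance score is 45 points, below the 48 points limit — but (j) sets (i) aside: (j) operates against (i): the qualifying period is 240 days, less than the 245 days limit. (k), which would lift (j), does not operate here — the registered capacity is 1,280 units, not under 1,170 units. Exception (c) does not apply.
Exception (d)'s conditions are all satisfied: the contract file is privileged; the contract file contains personal medical information. But applying paragraphs (l)–(m): (l) applies — Hugo is the subject of the contract file. (m) is not triggered (there is no Tier A Declaration in force), so (l) stands. (d) is therefore removed.
None of the exceptions is available; § 62.9 applies in full.

Yes — the Ivering Planning Office must disclose the contract file.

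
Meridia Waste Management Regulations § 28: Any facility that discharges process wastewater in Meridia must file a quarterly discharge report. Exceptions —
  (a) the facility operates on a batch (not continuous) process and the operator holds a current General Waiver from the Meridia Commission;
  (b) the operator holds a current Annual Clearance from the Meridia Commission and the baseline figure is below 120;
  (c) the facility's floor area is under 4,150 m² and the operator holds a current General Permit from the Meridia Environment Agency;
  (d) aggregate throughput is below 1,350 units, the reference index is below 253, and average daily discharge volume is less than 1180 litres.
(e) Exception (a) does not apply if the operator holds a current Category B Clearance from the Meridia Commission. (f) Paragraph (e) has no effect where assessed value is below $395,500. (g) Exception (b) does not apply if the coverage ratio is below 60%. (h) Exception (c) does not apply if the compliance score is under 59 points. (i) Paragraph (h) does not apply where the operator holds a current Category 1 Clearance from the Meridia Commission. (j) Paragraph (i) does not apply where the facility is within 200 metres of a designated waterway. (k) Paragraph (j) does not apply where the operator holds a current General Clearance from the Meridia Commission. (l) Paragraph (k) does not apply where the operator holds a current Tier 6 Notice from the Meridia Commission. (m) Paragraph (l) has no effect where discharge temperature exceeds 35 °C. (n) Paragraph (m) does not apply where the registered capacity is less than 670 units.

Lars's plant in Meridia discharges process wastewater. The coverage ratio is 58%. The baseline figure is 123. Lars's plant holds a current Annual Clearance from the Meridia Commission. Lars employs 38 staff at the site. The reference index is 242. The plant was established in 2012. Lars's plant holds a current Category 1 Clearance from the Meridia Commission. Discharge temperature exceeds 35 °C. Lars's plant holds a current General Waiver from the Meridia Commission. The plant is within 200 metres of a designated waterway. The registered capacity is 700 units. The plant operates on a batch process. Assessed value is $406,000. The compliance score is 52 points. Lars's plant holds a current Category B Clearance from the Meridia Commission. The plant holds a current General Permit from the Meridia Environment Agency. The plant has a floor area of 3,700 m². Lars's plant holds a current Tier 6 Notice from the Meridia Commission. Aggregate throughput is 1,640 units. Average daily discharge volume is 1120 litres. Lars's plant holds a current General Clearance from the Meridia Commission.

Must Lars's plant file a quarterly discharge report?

No — exception (c) applies; Lars's plant is not required to file a quarterly discharge report.

All of (a)'s requirements are met (the facility operates on a batch process; a current General Waiver is held). But applying paragraphs (e)–(f): (e) operates against (a): a current Category B Clearance is held. (f) does not operate here (assessed value is $406,000, not below $395,500), so (e) stands. So (a) is unavailable.
Exception (b) fails — the baseline figure is 123, not below 120.
Exception (c)'s conditions are all satisfied: the facility's floor area is 3,700 m², under the 4,150 m² limit; a current General Permit is held. As to paragraphs (h)–(n): (h) would limit (c) — the compliance score is 52 points, under the 59 points limit — but (i) sets (h) aside: (i) operates — a current Category 1 Clearance is held. (j) would limit (i) — the plant is within 200 m of a designated waterway — but (k) sets (j) aside: (k) operates against (j): a current General Clearance is held. (l) is triggered (a current Tier 6 Notice is held), but is itself disapplied by (m): (m) is engaged — discharge temperature exceeds 35 °C. (n), which would lift (m), is inapplicable — the registered capacity is 700 units, not less than 670 units. Exception (c) stands.
Exception (d) fails — aggregate throughput is 1,640 units, not below 1,350 units.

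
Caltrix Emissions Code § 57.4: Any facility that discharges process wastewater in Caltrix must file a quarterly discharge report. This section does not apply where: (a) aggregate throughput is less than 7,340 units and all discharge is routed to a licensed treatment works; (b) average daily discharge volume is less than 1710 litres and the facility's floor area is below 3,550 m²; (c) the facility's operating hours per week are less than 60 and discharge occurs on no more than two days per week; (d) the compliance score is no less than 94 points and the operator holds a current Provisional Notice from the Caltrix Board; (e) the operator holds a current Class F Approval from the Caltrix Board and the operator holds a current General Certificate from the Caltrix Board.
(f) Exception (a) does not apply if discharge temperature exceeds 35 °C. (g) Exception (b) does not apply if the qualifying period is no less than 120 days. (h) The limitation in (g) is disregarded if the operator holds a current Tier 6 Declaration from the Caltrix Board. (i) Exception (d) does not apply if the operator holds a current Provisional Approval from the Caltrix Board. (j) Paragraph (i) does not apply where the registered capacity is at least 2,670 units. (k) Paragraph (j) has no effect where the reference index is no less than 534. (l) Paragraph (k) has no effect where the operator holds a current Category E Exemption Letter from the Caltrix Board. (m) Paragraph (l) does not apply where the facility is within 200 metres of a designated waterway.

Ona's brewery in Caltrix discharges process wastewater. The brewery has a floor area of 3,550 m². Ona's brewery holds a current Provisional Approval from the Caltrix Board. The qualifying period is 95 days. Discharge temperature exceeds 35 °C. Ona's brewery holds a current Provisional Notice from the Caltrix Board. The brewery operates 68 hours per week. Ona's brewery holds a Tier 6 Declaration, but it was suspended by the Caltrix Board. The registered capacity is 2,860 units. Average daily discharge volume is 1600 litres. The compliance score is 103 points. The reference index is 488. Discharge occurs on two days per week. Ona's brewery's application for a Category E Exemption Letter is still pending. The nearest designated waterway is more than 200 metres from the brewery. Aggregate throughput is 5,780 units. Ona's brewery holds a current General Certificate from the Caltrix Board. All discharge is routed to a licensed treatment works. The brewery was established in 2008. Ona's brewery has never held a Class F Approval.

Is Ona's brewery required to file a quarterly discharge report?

No — exception (d) applies; Ona's brewery is not required to file a quarterly discharge report.

Exception (a): aggregate throughput is 5,780 units, less than the 7,340 units limit; discharge is routed to a licensed treatment works — every condition holds. But applying paragraph (f): (f) operates — discharge temperature exceeds 35 °C. (a) is therefore removed.
Exception (b) requires that the facility's floor area is below 3,550 m²; but the facility's floor area is 3,550 m², not below 3,550 m², so (b) is unavailable.
Exception (c) requires that the facility's operating hours per week are less than 60; but the facility's operating hours per week are 68, not less than 60, so (c) is unavailable.
Exception (d)'s conditions are all satisfied: the compliance score is 103 points, meeting the 94 points threshold; a current Provisional Notice is held. Considering the limiting provisions: (i) operates (a current Provisional Approval is held), but is displaced by (j): (j) operates against (i): the registered capacity is 2,860 units, meeting the 2,670 units threshold. (k) is not triggered (the reference index is 488, short of 534), so (j) stands. So (d) applies.
Exception (e) does not apply: no current Class F Approval is held.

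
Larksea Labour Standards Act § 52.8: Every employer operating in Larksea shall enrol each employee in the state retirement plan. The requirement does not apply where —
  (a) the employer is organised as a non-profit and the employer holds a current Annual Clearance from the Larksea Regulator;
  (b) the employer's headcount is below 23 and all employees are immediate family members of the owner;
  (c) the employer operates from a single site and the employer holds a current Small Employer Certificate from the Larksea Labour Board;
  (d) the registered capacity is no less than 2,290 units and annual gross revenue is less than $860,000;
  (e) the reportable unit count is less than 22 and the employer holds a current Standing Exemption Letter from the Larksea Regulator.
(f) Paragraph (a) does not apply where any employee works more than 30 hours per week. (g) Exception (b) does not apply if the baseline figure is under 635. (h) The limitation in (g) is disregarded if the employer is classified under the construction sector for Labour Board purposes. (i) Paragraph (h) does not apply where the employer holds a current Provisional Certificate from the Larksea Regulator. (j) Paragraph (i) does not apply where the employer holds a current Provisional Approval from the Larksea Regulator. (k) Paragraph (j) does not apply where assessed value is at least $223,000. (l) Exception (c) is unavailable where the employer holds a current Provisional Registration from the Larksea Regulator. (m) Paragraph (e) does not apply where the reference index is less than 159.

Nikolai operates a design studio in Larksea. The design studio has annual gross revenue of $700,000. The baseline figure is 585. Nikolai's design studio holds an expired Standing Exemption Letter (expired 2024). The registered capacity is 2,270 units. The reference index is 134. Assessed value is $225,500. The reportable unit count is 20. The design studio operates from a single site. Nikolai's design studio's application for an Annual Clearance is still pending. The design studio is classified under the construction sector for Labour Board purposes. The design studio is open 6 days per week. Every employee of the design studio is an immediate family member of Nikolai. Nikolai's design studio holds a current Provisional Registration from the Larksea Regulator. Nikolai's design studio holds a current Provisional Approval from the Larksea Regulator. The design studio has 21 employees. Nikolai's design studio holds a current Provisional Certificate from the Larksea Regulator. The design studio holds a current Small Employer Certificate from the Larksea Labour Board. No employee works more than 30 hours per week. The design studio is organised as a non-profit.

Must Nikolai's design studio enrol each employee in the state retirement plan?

Exception (a) requires that the employer holds a current Annual Clearance from the Larksea Regulator; but there is no Annual Clearance in force, so (a) is unavailable.
Exception (b) is satisfied on its face — the employer's headcount is 21, below the 23 limit; every employee is an immediate family member. But: (g) is engaged — the baseline figure is 585, under the 635 limit. (h) is engaged (the design studio is classified under the construction sector), but is overridden by (i): (i) operates — a current Provisional Certificate is held. (j) would limit (i) — a current Provisional Approval is held — but (k) sets (j) aside: (k) operates against (j): assessed value is $225,500, meeting the $223,000 threshold. Exception (b) does not apply.
Exception (c): the employer operates from a single site; a current Small Employer Certificate is held — every condition holds. But: (l) operates — a current Provisional Registration is held. Exception (c) does not apply.
Exception (d) requires that the registered capacity is no less than 2,290 units; but the registered capacity is 2,270 units, short of 2,290 units, so (d) is unavailable.
Exception (e) does not apply: no current Standing Exemption Letter is held.
None of the exceptions is available; § 52.8 applies in full.

Yes — Nikolai's design studio must enrol each employee in the state retirement plan.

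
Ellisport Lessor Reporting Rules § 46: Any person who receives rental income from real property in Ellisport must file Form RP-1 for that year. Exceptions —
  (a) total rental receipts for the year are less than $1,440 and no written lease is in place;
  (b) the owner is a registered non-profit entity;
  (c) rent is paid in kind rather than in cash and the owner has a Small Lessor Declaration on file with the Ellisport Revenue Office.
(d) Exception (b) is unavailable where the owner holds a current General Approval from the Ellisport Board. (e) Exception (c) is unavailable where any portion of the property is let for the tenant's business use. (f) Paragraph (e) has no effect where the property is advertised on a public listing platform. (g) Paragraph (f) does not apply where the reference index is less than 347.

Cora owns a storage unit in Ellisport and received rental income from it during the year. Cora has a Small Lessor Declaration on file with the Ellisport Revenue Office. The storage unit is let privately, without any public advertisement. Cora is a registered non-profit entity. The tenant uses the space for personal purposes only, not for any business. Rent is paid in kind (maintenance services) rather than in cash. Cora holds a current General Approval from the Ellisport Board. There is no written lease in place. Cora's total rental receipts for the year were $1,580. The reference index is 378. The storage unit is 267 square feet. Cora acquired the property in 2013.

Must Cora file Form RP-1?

No — exception (c) applies; Cora is not required to file Form RP-1.

Exception (a) fails — total rental receipts for the year are $1,580, not less than $1,440.
Exception (b)'s conditions are all satisfied: Cora is a registered non-profit. However, paragraph (d) must be considered: (d) operates against (b): a current General Approval is held. (b) is therefore removed.
Exception (c) is satisfied on its face — rent is paid in kind; a Small Lessor Declaration is on file. As to paragraphs (e)–(g): (e), which would limit (c), does not operate here: the space is used for personal purposes only. Exception (c) stands.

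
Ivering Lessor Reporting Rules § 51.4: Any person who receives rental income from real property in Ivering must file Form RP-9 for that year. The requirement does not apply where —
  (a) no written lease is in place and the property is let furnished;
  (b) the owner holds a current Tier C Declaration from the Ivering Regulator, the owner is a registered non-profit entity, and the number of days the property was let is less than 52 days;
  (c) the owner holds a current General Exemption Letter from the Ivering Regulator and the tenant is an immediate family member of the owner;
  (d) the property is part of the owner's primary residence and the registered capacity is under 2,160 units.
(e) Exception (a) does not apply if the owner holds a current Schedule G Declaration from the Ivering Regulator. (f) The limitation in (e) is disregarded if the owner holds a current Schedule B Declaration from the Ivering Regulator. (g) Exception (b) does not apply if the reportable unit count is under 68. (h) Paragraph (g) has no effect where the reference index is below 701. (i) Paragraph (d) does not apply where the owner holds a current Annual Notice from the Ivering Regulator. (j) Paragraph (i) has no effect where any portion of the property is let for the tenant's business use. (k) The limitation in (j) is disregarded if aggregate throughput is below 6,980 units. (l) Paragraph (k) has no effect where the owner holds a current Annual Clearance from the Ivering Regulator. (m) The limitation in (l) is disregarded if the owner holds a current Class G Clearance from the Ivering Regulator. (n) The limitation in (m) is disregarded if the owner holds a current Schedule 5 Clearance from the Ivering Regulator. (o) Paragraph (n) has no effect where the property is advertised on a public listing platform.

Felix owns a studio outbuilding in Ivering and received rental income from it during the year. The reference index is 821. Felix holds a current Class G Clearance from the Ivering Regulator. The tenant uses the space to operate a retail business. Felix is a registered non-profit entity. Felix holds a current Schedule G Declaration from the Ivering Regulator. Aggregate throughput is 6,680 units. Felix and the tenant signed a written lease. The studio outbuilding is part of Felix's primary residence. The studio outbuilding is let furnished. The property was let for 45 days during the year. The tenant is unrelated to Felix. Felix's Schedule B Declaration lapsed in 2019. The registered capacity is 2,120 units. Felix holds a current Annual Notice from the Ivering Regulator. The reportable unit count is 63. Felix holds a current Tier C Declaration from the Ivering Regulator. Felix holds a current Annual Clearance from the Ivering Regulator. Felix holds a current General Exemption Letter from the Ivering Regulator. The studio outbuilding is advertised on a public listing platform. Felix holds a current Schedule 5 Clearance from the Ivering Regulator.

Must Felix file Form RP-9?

Yes — Felix must file Form RP-9.

Exception (a) fails — a written lease is in place.
Exception (b) is satisfied on its face — a current Tier C Declaration is held; Felix is a registered non-profit; the number of days the property was let is 45 days, less than the 52 days limit. However, paragraphs (g)–(h) must be considered: (g) operates against (b): the reportable unit count is 63, under the 68 limit. (h) is inapplicable (the reference index is 821, not below 701), so (g) stands. Exception (b) does not apply.
Exception (c) requires that the tenant is an immediate family member of the owner; but the tenant is unrelated to the owner, so (c) is unavailable.
Exception (d)'s conditions are all satisfied: the studio outbuilding is part of the primary residence; the registered capacity is 2,120 units, under the 2,160 units limit. But applying paragraphs (i)–(o): (i) is triggered — a current Annual Notice is held. (j) would limit (i) — the space is let for business use — but (k) sets (j) aside: (k) operates against (j): aggregate throughput is 6,680 units, below the 6,980 units limit. (l) is engaged (a current Annual Clearance is held), but yields to (m): (m) is engaged — a current Class G Clearance is held. (n) applies (a current Schedule 5 Clearance is held), but is itself disapplied by (o): (o) is engaged — the property is publicly advertised. So (d) is unavailable.
No exception displaces § 51.4.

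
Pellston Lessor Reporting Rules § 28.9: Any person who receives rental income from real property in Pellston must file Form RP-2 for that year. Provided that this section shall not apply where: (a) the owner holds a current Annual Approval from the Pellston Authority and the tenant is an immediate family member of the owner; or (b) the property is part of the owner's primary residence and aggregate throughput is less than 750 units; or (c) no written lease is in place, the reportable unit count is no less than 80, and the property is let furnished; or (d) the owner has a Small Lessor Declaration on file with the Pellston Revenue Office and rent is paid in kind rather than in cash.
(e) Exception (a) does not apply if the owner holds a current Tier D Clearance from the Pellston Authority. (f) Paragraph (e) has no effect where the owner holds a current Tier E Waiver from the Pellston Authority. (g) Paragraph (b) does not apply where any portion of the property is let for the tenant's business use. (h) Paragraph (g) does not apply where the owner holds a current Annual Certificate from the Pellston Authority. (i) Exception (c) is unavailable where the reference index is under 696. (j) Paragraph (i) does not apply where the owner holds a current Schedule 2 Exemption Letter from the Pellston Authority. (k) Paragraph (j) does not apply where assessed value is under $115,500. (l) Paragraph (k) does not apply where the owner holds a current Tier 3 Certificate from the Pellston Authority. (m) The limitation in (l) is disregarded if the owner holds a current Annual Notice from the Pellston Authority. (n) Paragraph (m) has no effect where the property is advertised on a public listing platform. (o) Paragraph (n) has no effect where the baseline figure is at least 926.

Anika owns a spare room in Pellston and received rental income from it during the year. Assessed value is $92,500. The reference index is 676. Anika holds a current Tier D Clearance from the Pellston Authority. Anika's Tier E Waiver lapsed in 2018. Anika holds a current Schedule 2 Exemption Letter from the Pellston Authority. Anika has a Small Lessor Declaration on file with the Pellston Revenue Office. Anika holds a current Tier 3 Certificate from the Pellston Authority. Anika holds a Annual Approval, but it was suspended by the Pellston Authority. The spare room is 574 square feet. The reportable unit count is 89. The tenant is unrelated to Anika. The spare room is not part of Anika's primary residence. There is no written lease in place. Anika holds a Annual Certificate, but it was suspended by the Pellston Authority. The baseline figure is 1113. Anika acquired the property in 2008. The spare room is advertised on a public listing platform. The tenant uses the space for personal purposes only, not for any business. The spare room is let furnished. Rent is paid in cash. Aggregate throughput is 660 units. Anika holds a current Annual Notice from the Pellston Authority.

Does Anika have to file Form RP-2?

Yes — Anika must file Form RP-2.

Exception (a) requires that the owner holds a current Annual Approval from the Pellston Authority; but the Annual Approval is not current, so (a) is unavailable.
Exception (b) does not apply: the spare room is not part of the primary residence.
Exception (c) is satisfied on its face — there is no written lease; the reportable unit count is 89, meeting the 80 threshold; the property is let furnished. Turning to paragraphs (i)–(o): (i) operates against (c): the reference index is 676, under the 696 limit. (j) is triggered (a current Schedule 2 Exemption Letter is held), but is set aside by (k): (k) operates against (j): assessed value is $92,500, under the $115,500 limit. (l) is triggered (a current Tier 3 Certificate is held), but is displaced by (m): (m) applies — a current Annual Notice is held. (n) would limit (m) — the property is publicly advertised — but (o) sets (n) aside: (o) applies — the baseline figure is 1,113, meeting the 926 threshold. So (c) is unavailable.
Exception (d) fails — rent is paid in cash.
No exception is made out. Anika falls within the general rule.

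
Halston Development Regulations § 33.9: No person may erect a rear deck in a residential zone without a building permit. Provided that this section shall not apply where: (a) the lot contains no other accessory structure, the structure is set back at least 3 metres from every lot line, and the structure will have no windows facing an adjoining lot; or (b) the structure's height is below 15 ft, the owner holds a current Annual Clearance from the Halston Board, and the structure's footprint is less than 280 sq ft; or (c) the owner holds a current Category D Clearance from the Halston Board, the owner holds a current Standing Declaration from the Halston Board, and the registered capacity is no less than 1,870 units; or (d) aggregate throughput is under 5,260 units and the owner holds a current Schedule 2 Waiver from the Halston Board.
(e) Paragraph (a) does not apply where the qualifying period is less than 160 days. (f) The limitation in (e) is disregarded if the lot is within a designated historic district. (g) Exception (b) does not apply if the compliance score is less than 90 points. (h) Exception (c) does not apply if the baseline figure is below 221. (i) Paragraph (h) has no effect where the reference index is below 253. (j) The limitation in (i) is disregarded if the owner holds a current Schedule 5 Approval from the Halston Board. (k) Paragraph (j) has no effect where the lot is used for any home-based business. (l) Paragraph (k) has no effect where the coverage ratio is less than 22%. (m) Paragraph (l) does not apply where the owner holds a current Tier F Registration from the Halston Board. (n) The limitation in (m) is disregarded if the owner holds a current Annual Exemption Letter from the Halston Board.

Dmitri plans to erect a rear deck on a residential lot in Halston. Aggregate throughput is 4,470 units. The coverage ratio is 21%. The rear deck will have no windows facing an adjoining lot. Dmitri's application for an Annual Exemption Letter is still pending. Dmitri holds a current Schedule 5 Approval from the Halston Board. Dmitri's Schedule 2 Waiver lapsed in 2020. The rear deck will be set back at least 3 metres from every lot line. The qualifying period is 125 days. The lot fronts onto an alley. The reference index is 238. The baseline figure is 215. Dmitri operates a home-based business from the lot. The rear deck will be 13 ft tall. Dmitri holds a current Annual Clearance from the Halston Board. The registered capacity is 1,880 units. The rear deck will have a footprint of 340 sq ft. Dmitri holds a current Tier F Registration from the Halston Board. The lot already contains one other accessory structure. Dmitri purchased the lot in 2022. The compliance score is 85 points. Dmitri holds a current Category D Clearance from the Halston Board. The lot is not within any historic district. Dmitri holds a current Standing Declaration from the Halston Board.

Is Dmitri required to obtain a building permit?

No — exception (c) applies; Dmitri does not need a building permit.

Exception (a) fails — the lot already has another accessory structure.
Exception (b) does not apply: the structure's footprint is 340 sq ft, not less than 280 sq ft.
Exception (c) is satisfied on its face — a current Category D Clearance is held; a current Standing Declaration is held; the registered capacity is 1,880 units, meeting the 1,870 units threshold. Considering the limiting provisions: (h) applies (the baseline figure is 215, below the 221 limit), but is overridden by (i): (i) applies — the reference index is 238, below the 253 limit. (j) would limit (i) — a current Schedule 5 Approval is held — but (k) sets (j) aside: (k) operates against (j): a home-based business operates on the lot. (l) applies (the coverage ratio is 21%, less than the 22% limit), but is itself disapplied by (m): (m) operates against (l): a current Tier F Registration is held. (n) is not engaged (the Annual Exemption Letter is not current), so (m) stands. So (c) applies.
Exception (d) does not apply: there is no Schedule 2 Waiver in force.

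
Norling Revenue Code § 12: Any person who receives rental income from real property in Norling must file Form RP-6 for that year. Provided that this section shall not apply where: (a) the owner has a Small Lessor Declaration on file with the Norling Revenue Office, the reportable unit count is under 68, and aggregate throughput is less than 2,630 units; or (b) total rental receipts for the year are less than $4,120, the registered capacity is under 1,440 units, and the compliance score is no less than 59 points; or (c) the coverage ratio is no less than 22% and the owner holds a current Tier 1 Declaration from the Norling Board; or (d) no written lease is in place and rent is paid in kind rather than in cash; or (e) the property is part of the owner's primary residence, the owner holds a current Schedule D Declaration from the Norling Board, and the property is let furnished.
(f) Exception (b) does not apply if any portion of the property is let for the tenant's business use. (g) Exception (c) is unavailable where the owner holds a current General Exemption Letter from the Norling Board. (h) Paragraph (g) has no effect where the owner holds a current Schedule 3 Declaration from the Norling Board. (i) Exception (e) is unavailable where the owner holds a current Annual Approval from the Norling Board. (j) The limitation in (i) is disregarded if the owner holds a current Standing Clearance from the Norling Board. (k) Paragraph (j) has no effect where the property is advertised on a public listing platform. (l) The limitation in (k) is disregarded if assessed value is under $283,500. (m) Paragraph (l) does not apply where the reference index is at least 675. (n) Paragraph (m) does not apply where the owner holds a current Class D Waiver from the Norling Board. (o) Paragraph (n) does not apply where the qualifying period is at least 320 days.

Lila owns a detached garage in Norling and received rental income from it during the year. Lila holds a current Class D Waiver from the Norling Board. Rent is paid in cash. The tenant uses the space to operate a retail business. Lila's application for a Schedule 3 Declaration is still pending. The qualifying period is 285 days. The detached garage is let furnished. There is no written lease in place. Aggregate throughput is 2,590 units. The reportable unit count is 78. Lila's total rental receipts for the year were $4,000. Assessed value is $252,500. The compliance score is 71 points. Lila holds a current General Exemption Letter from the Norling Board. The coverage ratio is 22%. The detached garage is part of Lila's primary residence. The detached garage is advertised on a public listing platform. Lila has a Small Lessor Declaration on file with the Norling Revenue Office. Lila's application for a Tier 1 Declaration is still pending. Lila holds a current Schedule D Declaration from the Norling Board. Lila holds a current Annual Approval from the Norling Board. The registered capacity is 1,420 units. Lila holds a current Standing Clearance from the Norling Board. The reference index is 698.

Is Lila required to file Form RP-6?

No — exception (e) applies; Lila is not required to file Form RP-6.

Exception (a) fails — the reportable unit count is 78, not under 68.
Exception (b)'s conditions are all satisfied: total rental receipts for the year are $4,000, less than the $4,120 limit; the registered capacity is 1,420 units, under the 1,440 units limit; the compliance score is 71 points, meeting the 59 points threshold. But: (f) operates — the space is let for business use. So (b) is unavailable.
Exception (c) does not apply: no current Tier 1 Declaration is held.
Exception (d) requires that rent is paid in kind rather than in cash; but rent is paid in cash, so (d) is unavailable.
Exception (e) is satisfied on its face — the detached garage is part of the primary residence; a current Schedule D Declaration is held; the property is let furnished. Considering the limiting provisions: (i) would limit (e) — a current Annual Approval is held — but (j) sets (i) aside: (j) applies — a current Standing Clearance is held. (k) would limit (j) — the property is publicly advertised — but (l) sets (k) aside: (l) operates against (k): assessed value is $252,500, under the $283,500 limit. (m) would limit (l) — the reference index is 698, meeting the 675 threshold — but (n) sets (m) aside: (n) is engaged — a current Class D Waiver is held. (o), which would lift (n), is inapplicable — the qualifying period is 285 days, short of 320 days. Exception (e) stands.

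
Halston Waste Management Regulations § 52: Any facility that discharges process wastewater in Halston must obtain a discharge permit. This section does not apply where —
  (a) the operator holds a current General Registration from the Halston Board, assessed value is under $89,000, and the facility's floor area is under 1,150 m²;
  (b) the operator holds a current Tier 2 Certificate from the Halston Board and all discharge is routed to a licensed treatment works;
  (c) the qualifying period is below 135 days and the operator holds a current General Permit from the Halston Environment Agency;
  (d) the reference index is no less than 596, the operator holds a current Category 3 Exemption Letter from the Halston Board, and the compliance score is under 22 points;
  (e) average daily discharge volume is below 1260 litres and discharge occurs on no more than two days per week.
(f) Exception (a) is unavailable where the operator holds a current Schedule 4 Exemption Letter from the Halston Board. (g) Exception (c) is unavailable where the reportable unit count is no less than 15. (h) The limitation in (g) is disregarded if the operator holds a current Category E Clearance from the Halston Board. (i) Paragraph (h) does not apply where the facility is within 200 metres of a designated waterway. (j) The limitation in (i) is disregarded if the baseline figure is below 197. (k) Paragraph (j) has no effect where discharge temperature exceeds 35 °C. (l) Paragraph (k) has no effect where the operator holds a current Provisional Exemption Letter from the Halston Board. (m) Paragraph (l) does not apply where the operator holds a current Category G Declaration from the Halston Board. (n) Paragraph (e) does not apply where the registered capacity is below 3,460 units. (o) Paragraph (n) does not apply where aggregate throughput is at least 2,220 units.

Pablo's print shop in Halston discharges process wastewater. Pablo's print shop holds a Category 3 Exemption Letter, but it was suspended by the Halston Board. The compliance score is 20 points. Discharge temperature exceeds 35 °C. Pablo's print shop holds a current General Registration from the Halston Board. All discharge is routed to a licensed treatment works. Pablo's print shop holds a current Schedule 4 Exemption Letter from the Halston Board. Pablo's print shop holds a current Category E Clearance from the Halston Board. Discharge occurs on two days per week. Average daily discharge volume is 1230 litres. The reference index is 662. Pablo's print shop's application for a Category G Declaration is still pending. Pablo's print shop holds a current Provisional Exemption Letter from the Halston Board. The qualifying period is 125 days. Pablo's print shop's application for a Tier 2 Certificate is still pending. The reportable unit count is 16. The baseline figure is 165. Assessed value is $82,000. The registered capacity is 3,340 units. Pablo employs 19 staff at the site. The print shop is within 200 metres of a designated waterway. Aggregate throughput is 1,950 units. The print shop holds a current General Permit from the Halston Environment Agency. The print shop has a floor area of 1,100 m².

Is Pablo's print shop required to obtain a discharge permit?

Exception (a) is satisfied on its face — a current General Registration is held; assessed value is $82,000, under the $89,000 limit; the facility's floor area is 1,100 m², under the 1,150 m² limit. However, paragraph (f) must be considered: (f) operates against (a): a current Schedule 4 Exemption Letter is held. So (a) is unavailable.
Exception (b) does not apply: no current Tier 2 Certificate is held.
Exception (c): the qualifying period is 125 days, below the 135 days limit; a current General Permit is held — every condition holds. Considering the limiting provisions: (g) would limit (c) — the reportable unit count is 16, meeting the 15 threshold — but (h) sets (g) aside: (h) is engaged — a current Category E Clearance is held. (i) is triggered (the print shop is within 200 m of a designated waterway), but yields to (j): (j) is triggered — the baseline figure is 165, below the 197 limit. (k) would limit (j) — discharge temperature exceeds 35 °C — but (l) sets (k) aside: (l) operates against (k): a current Provisional Exemption Letter is held. (m), which would lift (l), is not engaged — no current Category G Declaration is held. (c) remains available.
Exception (d) requires that the operator holds a current Category 3 Exemption Letter from the Halston Board; but the Category 3 Exemption Letter is not current, so (d) is unavailable.
Exception (e) is satisfied on its face — average daily discharge volume is 1230 litres, below the 1260 litres limit; discharge occurs on no more than two days per week. Turning to paragraphs (n)–(o): (n) is engaged — the registered capacity is 3,340 units, below the 3,460 units limit. (o), which would lift (n), does not operate here — aggregate throughput is 1,950 units, short of 2,220 units. So (e) is unavailable.

No — exception (c) applies; Pablo's print shop is not required to obtain a discharge permit.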